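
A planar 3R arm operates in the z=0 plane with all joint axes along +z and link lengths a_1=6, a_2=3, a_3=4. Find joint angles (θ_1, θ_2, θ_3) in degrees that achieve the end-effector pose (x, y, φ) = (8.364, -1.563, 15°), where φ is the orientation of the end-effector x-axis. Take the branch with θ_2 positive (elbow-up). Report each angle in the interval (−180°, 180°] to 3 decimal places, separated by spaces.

-60.000 119.993 -44.993

wrist centre = target − a_3·(cos φ, sin φ) = (4.5003, -2.5983)
cos θ_2 = (27.0037−6²−3²)/(2·6·3) = -0.4999; θ_2 = 119.9932° (elbow-up)
β = atan2(-2.5983,4.5003) = -30.0003°; ψ = atan2(2.5983,4.5003) = 30.0000°
θ_1 = β − ψ = -60.0003°
θ_3 = φ − θ_1 − θ_2 = -44.9929° (wrapped to (-180°,180°])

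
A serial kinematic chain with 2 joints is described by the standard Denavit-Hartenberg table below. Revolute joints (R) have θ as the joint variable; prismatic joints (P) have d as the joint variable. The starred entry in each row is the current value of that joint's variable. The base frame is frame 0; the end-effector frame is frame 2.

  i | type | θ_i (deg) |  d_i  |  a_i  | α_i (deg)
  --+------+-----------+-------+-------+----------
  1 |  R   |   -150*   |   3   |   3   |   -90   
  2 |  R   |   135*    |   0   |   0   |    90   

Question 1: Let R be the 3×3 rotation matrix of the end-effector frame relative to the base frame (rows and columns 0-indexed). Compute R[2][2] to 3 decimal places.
-0.707

End-effector z-axis (col 2 of R) = (-0.6124,-0.3536,-0.7071)
R[2][2] = -0.7071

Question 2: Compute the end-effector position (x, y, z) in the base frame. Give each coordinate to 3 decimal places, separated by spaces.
-2.598 -1.500 3.000

after link 1: o_1 = (-2.5981, -1.5000, 3.0000)
after link 2: o_2 = (-2.5981, -1.5000, 3.0000)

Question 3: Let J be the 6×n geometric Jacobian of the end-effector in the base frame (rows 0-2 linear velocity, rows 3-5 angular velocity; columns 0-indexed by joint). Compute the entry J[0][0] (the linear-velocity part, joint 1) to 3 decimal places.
1.500

axis z_0 = ẑ; lever o_n−o_0 = (-2.5981,-1.5000,3.0000)
cross product → J_v[:, 0] = (1.5000,-2.5981,0.0000)
J_ω[:, 0] = z_0
entry J[0][0] = 1.5000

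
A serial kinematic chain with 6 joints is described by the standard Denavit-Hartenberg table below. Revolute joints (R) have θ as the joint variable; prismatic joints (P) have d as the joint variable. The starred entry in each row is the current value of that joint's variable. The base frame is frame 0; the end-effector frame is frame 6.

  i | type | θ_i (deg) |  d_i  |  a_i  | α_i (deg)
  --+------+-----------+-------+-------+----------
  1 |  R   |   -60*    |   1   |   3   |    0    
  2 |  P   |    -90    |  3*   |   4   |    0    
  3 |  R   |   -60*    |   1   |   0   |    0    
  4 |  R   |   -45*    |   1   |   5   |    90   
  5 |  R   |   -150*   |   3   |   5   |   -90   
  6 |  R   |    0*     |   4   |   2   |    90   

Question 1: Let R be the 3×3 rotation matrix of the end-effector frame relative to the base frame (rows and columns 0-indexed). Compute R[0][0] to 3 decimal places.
End-effector x-axis (col 0 of R) = (0.2241,-0.8365,-0.5000)
R[0][0] = 0.2241

0.224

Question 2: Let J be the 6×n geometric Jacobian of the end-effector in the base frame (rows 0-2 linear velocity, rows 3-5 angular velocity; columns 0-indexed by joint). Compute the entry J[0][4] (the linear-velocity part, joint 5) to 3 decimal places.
axis z_4 = (0.9659,0.2588,0.0000); lever o_n−o_4 = (3.9491,-3.1473,-6.9641)
cross product → J_v[:, 4] = (-1.8024,6.7268,-4.0622)
J_ω[:, 4] = z_4
entry J[0][4] = -1.8024

-1.802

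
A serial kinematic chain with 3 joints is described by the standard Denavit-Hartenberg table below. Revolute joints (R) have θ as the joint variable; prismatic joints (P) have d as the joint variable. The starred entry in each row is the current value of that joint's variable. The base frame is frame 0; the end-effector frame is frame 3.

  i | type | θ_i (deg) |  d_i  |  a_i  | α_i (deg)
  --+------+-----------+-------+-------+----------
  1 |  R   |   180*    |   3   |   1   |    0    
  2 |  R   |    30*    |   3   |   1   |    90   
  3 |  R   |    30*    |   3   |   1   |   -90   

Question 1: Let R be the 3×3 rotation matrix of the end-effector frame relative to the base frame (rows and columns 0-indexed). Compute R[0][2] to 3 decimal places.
End-effector z-axis (col 2 of R) = (0.4330,0.2500,0.8660)
R[0][2] = 0.4330

0.433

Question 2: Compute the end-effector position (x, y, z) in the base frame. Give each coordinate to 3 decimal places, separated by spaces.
-4.116 1.665 6.500

after link 1: o_1 = (-1.0000, 0.0000, 3.0000)
after link 2: o_2 = (-1.8660, -0.5000, 6.0000)
after link 3: o_3 = (-4.1160, 1.6651, 6.5000)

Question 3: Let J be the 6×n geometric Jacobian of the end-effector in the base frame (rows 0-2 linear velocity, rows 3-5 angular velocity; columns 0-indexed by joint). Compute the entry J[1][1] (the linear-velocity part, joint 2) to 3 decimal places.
axis z_1 = (0.0000,0.0000,1.0000); lever o_n−o_1 = (-3.1160,1.6651,3.5000)
cross product → J_v[:, 1] = (-1.6651,-3.1160,0.0000)
J_ω[:, 1] = z_1
entry J[1][1] = -3.1160

-3.116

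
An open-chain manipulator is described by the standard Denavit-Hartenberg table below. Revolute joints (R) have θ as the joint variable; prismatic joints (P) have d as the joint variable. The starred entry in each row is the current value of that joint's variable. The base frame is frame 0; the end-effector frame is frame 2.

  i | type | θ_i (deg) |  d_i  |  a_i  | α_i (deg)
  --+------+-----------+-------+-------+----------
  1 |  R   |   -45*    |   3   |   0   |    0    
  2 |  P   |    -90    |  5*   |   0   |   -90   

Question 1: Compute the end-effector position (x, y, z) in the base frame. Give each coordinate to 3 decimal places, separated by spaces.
after link 1: o_1 = (0.0000, 0.0000, 3.0000)
after link 2: o_2 = (0.0000, 0.0000, 8.0000)

0.000 0.000 8.000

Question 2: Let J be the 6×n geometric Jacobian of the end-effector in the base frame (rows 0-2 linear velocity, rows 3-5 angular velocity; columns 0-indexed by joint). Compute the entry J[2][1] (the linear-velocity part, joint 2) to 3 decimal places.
prismatic axis z_1 = (0.0000,0.0000,1.0000)
J_v[:, 1] = z_1; J_ω[:, 1] = (0,0,0)
entry J[2][1] = 1.0000

1.000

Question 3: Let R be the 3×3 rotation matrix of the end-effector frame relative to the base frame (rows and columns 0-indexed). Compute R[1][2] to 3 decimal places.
-0.707

End-effector z-axis (col 2 of R) = (0.7071,-0.7071,0.0000)
R[1][2] = -0.7071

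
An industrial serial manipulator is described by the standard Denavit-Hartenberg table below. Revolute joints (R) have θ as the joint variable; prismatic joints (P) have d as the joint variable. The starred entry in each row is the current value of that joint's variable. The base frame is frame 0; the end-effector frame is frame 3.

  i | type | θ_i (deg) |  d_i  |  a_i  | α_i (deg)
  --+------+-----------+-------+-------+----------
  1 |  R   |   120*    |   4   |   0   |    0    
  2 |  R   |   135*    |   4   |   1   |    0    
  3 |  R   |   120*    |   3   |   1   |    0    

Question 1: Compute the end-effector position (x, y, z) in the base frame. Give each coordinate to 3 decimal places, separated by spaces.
after link 1: o_1 = (0.0000, 0.0000, 4.0000)
after link 2: o_2 = (-0.2588, -0.9659, 8.0000)
after link 3: o_3 = (0.7071, -0.7071, 11.0000)

0.707 -0.707 11.000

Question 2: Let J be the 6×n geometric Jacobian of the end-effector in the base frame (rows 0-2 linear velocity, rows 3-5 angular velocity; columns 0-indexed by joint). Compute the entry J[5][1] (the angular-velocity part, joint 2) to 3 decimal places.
axis z_1 = (0.0000,0.0000,1.0000); lever o_n−o_1 = (0.7071,-0.7071,7.0000)
cross product → J_v[:, 1] = (0.7071,0.7071,-0.0000)
J_ω[:, 1] = z_1
entry J[5][1] = 1.0000

1.000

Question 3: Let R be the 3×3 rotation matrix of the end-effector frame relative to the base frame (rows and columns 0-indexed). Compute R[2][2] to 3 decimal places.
End-effector z-axis (col 2 of R) = (0.0000,0.0000,1.0000)
R[2][2] = 1.0000

1.000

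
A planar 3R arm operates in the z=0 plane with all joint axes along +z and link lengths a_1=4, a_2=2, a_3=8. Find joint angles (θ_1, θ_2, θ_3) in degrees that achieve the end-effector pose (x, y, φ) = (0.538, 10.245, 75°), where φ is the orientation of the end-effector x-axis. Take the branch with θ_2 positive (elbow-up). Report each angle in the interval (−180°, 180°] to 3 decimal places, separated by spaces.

92.655 134.996 -152.651

wrist centre = target − a_3·(cos φ, sin φ) = (-1.5326, 2.5176)
cos θ_2 = (8.6870−4²−2²)/(2·4·2) = -0.7071; θ_2 = 134.9964° (elbow-up)
β = atan2(2.5176,-1.5326) = 121.3304°; ψ = atan2(1.4143,2.5859) = 28.6757°
θ_1 = β − ψ = 92.6547°
θ_3 = φ − θ_1 − θ_2 = -152.6511° (wrapped to (-180°,180°])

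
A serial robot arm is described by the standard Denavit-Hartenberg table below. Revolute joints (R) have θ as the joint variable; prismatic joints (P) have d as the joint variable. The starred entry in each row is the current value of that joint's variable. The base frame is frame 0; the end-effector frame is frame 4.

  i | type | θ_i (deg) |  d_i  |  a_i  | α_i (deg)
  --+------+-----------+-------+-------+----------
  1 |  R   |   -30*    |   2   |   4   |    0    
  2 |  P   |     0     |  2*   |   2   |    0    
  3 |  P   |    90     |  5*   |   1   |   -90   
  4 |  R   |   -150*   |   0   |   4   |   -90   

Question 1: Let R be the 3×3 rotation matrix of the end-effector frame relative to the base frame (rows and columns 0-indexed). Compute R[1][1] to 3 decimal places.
End-effector y-axis (col 1 of R) = (0.8660,-0.5000,-0.0000)
R[1][1] = -0.5000

-0.500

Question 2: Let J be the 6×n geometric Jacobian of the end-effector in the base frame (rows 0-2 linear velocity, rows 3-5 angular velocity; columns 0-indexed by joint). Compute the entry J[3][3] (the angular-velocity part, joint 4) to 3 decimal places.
axis z_3 = (-0.8660,0.5000,0.0000); lever o_n−o_3 = (-1.7321,-3.0000,2.0000)
cross product → J_v[:, 3] = (1.0000,1.7321,3.4641)
J_ω[:, 3] = z_3
entry J[3][3] = -0.8660

-0.866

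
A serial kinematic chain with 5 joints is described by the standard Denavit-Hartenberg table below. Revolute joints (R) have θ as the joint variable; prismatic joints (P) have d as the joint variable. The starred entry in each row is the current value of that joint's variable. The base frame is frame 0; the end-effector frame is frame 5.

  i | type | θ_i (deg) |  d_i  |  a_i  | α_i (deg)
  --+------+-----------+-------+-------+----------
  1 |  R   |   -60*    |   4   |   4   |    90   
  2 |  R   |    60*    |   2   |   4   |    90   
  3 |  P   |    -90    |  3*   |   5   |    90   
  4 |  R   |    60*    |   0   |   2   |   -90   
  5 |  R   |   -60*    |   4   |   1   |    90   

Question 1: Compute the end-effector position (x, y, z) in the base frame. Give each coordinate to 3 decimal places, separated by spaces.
after link 1: o_1 = (2.0000, -3.4641, 4.0000)
after link 2: o_2 = (1.2679, -6.1962, 7.4641)
after link 3: o_3 = (6.8971, -5.9462, 5.9641)
after link 4: o_4 = (8.5131, -6.7452, 5.0981)
after link 5: o_5 = (6.5667, -9.8020, 3.1316)

6.567 -9.802 3.132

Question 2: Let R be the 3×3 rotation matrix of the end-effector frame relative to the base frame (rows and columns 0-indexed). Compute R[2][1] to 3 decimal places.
-0.250

End-effector y-axis (col 1 of R) = (-0.5335,-0.8080,-0.2500)
R[2][1] = -0.2500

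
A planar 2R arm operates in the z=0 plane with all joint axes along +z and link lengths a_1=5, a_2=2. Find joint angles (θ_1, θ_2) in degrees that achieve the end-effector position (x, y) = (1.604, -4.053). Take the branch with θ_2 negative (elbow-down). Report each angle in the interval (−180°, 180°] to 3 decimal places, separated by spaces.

cos θ_2 = (18.9996−5²−2²)/(2·5·2) = -0.5000; θ_2 = -120.0012° (elbow-down)
β = atan2(-4.0530,1.6040) = -68.4085°; ψ = atan2(-1.7320,4.0000) = -23.4132°
θ_1 = β − ψ = -44.9953°

-44.995 -120.001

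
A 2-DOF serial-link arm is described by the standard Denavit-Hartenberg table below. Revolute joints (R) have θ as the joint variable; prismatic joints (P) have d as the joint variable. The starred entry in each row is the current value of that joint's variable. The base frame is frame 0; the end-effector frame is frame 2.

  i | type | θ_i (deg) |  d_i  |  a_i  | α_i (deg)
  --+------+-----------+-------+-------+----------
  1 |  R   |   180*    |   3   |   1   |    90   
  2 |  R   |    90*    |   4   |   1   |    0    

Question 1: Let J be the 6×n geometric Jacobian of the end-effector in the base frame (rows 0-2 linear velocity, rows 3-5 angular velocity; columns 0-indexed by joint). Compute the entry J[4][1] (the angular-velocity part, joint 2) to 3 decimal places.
1.000

axis z_1 = (0.0000,1.0000,0.0000); lever o_n−o_1 = (0.0000,4.0000,1.0000)
cross product → J_v[:, 1] = (1.0000,-0.0000,0.0000)
J_ω[:, 1] = z_1
entry J[4][1] = 1.0000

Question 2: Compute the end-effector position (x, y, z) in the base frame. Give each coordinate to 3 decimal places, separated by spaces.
-1.000 4.000 4.000

after link 1: o_1 = (-1.0000, 0.0000, 3.0000)
after link 2: o_2 = (-1.0000, 4.0000, 4.0000)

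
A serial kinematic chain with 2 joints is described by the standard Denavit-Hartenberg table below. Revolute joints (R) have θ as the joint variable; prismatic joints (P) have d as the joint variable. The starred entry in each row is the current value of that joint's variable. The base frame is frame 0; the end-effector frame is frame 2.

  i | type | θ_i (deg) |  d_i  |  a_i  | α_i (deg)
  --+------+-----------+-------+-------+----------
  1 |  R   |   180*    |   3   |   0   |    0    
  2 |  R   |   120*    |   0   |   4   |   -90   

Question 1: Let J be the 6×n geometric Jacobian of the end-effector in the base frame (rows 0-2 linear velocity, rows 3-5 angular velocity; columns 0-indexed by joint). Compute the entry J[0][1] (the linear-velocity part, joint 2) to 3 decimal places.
3.464

axis z_1 = (0.0000,0.0000,1.0000); lever o_n−o_1 = (2.0000,-3.4641,0.0000)
cross product → J_v[:, 1] = (3.4641,2.0000,-0.0000)
J_ω[:, 1] = z_1
entry J[0][1] = 3.4641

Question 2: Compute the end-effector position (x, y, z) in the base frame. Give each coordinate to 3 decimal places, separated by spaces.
after link 1: o_1 = (0.0000, 0.0000, 3.0000)
after link 2: o_2 = (2.0000, -3.4641, 3.0000)

2.000 -3.464 3.000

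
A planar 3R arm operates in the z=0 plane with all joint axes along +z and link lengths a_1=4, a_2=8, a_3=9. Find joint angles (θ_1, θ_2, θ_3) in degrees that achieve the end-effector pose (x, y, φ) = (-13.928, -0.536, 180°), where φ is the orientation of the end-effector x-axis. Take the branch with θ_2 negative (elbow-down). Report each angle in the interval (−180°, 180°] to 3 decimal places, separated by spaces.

wrist centre = target − a_3·(cos φ, sin φ) = (-4.9280, -0.5360)
cos θ_2 = (24.5725−4²−8²)/(2·4·8) = -0.8661; θ_2 = -150.0034° (elbow-down)
β = atan2(-0.5360,-4.9280) = -173.7926°; ψ = atan2(-3.9996,-2.9284) = -126.2110°
θ_1 = β − ψ = -47.5815°
θ_3 = φ − θ_1 − θ_2 = 17.5849° (wrapped to (-180°,180°])

-47.582 -150.003 17.585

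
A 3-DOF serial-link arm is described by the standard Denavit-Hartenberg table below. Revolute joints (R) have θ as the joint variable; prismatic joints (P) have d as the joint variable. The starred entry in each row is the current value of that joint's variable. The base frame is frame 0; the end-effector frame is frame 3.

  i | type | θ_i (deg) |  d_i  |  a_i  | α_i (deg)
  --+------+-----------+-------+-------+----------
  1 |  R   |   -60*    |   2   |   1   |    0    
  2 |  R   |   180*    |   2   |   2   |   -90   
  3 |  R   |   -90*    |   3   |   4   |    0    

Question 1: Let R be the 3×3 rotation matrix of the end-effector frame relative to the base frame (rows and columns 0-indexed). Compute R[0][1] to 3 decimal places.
End-effector y-axis (col 1 of R) = (-0.5000,0.8660,-0.0000)
R[0][1] = -0.5000

-0.500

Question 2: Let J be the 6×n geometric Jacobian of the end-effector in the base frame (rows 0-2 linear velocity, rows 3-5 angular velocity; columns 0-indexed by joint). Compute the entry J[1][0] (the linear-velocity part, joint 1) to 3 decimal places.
-3.098

axis z_0 = ẑ; lever o_n−o_0 = (-3.0981,-0.6340,8.0000)
cross product → J_v[:, 0] = (0.6340,-3.0981,0.0000)
J_ω[:, 0] = z_0
entry J[1][0] = -3.0981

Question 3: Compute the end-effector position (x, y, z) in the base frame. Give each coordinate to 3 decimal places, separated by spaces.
after link 1: o_1 = (0.5000, -0.8660, 2.0000)
after link 2: o_2 = (-0.5000, 0.8660, 4.0000)
after link 3: o_3 = (-3.0981, -0.6340, 8.0000)

-3.098 -0.634 8.000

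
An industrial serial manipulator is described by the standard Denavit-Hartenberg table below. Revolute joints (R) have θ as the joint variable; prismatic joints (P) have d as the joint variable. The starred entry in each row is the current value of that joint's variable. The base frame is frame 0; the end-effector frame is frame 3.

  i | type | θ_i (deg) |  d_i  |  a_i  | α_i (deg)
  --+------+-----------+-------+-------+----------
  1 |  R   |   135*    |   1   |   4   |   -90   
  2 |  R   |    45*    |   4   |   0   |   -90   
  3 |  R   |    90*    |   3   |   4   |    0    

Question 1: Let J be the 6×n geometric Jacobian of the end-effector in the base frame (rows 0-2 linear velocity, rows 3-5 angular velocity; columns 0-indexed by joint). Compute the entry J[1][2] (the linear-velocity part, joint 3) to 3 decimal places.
-2.000

axis z_2 = (0.5000,-0.5000,-0.7071); lever o_n−o_2 = (4.3284,1.3284,-2.1213)
cross product → J_v[:, 2] = (2.0000,-2.0000,2.8284)
J_ω[:, 2] = z_2
entry J[1][2] = -2.0000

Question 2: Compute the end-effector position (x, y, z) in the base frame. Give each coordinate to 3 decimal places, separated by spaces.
-1.328 1.328 -1.121

after link 1: o_1 = (-2.8284, 2.8284, 1.0000)
after link 2: o_2 = (-5.6569, 0.0000, 1.0000)
after link 3: o_3 = (-1.3284, 1.3284, -1.1213)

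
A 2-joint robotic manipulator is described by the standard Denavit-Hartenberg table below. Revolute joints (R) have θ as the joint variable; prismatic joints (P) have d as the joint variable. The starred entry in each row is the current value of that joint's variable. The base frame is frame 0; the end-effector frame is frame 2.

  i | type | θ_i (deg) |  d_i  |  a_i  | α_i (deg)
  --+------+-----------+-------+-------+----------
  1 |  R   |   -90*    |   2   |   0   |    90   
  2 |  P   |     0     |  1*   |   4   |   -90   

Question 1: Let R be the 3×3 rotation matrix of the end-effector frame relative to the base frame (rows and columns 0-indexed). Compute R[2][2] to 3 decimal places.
1.000

End-effector z-axis (col 2 of R) = (0.0000,0.0000,1.0000)
R[2][2] = 1.0000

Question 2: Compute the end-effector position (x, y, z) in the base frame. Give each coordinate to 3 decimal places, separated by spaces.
after link 1: o_1 = (0.0000, 0.0000, 2.0000)
after link 2: o_2 = (-1.0000, -4.0000, 2.0000)

-1.000 -4.000 2.000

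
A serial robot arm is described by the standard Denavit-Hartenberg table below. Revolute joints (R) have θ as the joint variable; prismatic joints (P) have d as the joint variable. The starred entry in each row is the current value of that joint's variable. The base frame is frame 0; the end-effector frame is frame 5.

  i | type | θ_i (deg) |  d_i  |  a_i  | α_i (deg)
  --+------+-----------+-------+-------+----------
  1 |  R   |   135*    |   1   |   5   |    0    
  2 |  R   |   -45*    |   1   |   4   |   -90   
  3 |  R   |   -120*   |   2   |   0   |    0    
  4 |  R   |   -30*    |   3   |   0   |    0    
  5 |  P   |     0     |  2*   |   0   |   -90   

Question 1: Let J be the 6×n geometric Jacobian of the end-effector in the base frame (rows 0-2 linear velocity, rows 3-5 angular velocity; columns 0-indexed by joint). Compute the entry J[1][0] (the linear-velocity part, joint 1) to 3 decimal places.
-10.536

axis z_0 = ẑ; lever o_n−o_0 = (-10.5355,7.5355,2.0000)
cross product → J_v[:, 0] = (-7.5355,-10.5355,0.0000)
J_ω[:, 0] = z_0
entry J[1][0] = -10.5355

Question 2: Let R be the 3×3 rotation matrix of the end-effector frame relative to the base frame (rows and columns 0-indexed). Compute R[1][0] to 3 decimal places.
-0.866

End-effector x-axis (col 0 of R) = (0.0000,-0.8660,0.5000)
R[1][0] = -0.8660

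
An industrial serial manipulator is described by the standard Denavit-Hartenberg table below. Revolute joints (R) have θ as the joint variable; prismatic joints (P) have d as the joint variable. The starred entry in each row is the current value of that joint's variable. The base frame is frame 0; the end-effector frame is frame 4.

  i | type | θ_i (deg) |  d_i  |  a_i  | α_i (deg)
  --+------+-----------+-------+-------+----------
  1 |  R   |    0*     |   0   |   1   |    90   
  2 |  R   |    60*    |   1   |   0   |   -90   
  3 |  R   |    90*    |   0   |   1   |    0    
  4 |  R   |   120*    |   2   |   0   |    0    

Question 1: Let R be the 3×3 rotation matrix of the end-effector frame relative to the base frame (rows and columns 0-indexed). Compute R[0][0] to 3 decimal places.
-0.433

End-effector x-axis (col 0 of R) = (-0.4330,-0.5000,-0.7500)
R[0][0] = -0.4330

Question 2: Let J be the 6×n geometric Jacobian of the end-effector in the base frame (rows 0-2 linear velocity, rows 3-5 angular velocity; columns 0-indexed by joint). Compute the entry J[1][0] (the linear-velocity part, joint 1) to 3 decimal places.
axis z_0 = ẑ; lever o_n−o_0 = (-0.7321,-0.0000,1.0000)
cross product → J_v[:, 0] = (0.0000,-0.7321,0.0000)
J_ω[:, 0] = z_0
entry J[1][0] = -0.7321

-0.732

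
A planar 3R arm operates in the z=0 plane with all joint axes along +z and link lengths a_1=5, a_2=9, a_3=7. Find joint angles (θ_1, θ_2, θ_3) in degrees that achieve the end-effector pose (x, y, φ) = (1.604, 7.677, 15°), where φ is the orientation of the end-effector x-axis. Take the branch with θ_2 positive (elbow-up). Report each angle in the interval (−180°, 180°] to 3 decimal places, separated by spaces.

44.997 119.999 -149.996

wrist centre = target − a_3·(cos φ, sin φ) = (-5.1575, 5.8653)
cos θ_2 = (61.0010−5²−9²)/(2·5·9) = -0.5000; θ_2 = 119.9993° (elbow-up)
β = atan2(5.8653,-5.1575) = 131.3260°; ψ = atan2(7.7943,0.5001) = 86.3288°
θ_1 = β − ψ = 44.9972°
θ_3 = φ − θ_1 − θ_2 = -149.9965° (wrapped to (-180°,180°])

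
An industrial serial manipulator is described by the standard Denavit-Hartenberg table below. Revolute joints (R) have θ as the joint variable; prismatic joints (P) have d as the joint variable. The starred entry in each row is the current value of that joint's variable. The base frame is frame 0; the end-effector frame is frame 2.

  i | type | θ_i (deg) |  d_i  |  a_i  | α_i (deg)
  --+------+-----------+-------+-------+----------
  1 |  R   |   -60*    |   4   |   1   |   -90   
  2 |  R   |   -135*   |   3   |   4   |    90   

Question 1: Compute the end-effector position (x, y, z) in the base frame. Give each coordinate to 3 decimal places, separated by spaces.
after link 1: o_1 = (0.5000, -0.8660, 4.0000)
after link 2: o_2 = (1.6839, 3.0835, 6.8284)

1.684 3.083 6.828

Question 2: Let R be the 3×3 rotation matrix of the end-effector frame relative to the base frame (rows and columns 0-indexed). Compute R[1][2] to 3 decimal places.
0.612

End-effector z-axis (col 2 of R) = (-0.3536,0.6124,-0.7071)
R[1][2] = 0.6124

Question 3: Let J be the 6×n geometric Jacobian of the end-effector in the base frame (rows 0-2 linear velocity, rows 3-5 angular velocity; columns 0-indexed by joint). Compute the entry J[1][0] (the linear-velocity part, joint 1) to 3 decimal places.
axis z_0 = ẑ; lever o_n−o_0 = (1.6839,3.0835,6.8284)
cross product → J_v[:, 0] = (-3.0835,1.6839,0.0000)
J_ω[:, 0] = z_0
entry J[1][0] = 1.6839

1.684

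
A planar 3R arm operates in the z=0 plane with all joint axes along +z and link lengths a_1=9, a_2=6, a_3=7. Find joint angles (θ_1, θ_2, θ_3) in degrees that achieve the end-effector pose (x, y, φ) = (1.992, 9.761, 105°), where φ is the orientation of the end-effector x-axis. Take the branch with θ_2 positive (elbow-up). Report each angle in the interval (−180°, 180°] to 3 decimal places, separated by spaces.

wrist centre = target − a_3·(cos φ, sin φ) = (3.8037, 2.9995)
cos θ_2 = (23.4655−9²−6²)/(2·9·6) = -0.8661; θ_2 = 150.0040° (elbow-up)
β = atan2(2.9995,3.8037) = 38.2583°; ψ = atan2(2.9996,3.8036) = 38.2601°
θ_1 = β − ψ = -0.0018°
θ_3 = φ − θ_1 − θ_2 = -45.0022° (wrapped to (-180°,180°])

-0.002 150.004 -45.002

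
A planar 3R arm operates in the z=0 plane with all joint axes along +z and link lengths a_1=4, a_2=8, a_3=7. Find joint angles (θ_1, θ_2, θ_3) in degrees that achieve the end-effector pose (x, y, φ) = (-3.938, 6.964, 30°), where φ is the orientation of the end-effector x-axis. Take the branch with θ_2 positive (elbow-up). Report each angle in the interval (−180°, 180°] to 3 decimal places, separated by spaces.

wrist centre = target − a_3·(cos φ, sin φ) = (-10.0002, 3.4640)
cos θ_2 = (112.0029−4²−8²)/(2·4·8) = 0.5000; θ_2 = 59.9971° (elbow-up)
β = atan2(3.4640,-10.0002) = 160.8942°; ψ = atan2(6.9280,8.0004) = 40.8913°
θ_1 = β − ψ = 120.0029°
θ_3 = φ − θ_1 − θ_2 = -150.0000° (wrapped to (-180°,180°])

120.003 59.997 -150.000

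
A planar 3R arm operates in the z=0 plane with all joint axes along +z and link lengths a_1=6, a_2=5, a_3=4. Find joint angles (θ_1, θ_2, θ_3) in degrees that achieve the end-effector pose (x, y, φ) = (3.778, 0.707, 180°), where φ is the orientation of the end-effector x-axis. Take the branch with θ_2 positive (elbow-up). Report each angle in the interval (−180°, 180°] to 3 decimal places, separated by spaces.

-34.613 90.003 124.610

wrist centre = target − a_3·(cos φ, sin φ) = (7.7780, 0.7070)
cos θ_2 = (60.9971−6²−5²)/(2·6·5) = -0.0000; θ_2 = 90.0027° (elbow-up)
β = atan2(0.7070,7.7780) = 5.1938°; ψ = atan2(5.0000,5.9998) = 39.8067°
θ_1 = β − ψ = -34.6129°
θ_3 = φ − θ_1 − θ_2 = 124.6102° (wrapped to (-180°,180°])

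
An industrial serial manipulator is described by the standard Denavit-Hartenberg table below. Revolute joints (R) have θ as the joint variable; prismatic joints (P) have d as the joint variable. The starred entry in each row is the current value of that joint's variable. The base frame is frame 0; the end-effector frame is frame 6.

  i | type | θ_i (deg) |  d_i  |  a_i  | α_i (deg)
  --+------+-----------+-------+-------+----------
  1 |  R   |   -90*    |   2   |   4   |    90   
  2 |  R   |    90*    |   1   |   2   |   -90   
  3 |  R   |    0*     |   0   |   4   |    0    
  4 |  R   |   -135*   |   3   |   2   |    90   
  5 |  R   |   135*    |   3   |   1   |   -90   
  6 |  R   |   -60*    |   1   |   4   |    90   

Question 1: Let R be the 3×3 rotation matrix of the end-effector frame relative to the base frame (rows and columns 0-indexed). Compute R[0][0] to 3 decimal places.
0.862

End-effector x-axis (col 0 of R) = (0.8624,0.3536,-0.3624)
R[0][0] = 0.8624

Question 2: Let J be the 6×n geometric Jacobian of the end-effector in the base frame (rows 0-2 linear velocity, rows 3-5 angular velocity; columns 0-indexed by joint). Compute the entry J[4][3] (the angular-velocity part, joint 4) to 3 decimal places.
1.000

axis z_3 = (-0.0000,1.0000,0.0000); lever o_n−o_3 = (5.1566,4.4142,-3.9850)
cross product → J_v[:, 3] = (-3.9850,-0.0000,-5.1566)
J_ω[:, 3] = z_3
entry J[4][3] = 1.0000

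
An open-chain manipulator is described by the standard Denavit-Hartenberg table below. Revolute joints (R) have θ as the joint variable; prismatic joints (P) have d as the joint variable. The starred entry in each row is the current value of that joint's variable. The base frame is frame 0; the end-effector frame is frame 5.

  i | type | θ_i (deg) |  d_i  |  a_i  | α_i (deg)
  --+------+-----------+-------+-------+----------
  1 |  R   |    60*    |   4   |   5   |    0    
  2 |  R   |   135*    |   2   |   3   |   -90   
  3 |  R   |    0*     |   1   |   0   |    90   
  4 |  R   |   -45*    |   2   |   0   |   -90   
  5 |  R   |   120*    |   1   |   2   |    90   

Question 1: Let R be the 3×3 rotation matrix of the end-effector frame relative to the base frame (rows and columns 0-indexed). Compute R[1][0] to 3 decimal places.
End-effector x-axis (col 0 of R) = (0.4330,-0.2500,-0.8660)
R[1][0] = -0.2500

-0.250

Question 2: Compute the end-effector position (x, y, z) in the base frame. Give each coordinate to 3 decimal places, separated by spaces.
after link 1: o_1 = (2.5000, 4.3301, 4.0000)
after link 2: o_2 = (-0.3978, 3.5537, 6.0000)
after link 3: o_3 = (-0.1390, 2.5877, 6.0000)
after link 4: o_4 = (-0.1390, 2.5877, 8.0000)
after link 5: o_5 = (0.2271, 1.2217, 6.2679)

0.227 1.222 6.268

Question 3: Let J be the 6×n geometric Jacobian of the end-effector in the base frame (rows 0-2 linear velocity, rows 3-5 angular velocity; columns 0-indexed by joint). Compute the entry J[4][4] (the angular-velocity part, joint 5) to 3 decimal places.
axis z_4 = (-0.5000,-0.8660,0.0000); lever o_n−o_4 = (0.3660,-1.3660,-1.7321)
cross product → J_v[:, 4] = (1.5000,-0.8660,1.0000)
J_ω[:, 4] = z_4
entry J[4][4] = -0.8660

-0.866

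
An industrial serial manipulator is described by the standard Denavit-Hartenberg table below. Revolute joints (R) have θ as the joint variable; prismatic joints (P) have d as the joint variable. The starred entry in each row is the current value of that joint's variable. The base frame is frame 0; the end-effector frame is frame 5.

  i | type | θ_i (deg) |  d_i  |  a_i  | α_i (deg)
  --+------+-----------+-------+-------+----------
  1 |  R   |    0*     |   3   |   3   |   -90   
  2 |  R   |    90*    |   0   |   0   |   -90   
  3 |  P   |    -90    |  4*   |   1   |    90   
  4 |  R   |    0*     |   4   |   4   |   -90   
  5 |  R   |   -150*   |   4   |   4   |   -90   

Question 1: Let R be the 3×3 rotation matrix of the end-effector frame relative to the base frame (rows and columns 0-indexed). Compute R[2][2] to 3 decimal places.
End-effector z-axis (col 2 of R) = (-0.0000,0.5000,0.8660)
R[2][2] = 0.8660

0.866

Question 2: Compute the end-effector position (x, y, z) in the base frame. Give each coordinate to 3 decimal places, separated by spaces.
after link 1: o_1 = (3.0000, 0.0000, 3.0000)
after link 2: o_2 = (3.0000, 0.0000, 3.0000)
after link 3: o_3 = (-1.0000, 1.0000, 3.0000)
after link 4: o_4 = (-1.0000, 5.0000, 7.0000)
after link 5: o_5 = (-5.0000, 1.5359, 9.0000)

-5.000 1.536 9.000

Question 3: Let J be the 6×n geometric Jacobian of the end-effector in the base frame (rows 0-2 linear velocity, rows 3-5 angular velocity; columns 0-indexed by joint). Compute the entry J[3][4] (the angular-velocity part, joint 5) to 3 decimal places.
-1.000

axis z_4 = (-1.0000,0.0000,-0.0000); lever o_n−o_4 = (-4.0000,-3.4641,2.0000)
cross product → J_v[:, 4] = (-0.0000,2.0000,3.4641)
J_ω[:, 4] = z_4
entry J[3][4] = -1.0000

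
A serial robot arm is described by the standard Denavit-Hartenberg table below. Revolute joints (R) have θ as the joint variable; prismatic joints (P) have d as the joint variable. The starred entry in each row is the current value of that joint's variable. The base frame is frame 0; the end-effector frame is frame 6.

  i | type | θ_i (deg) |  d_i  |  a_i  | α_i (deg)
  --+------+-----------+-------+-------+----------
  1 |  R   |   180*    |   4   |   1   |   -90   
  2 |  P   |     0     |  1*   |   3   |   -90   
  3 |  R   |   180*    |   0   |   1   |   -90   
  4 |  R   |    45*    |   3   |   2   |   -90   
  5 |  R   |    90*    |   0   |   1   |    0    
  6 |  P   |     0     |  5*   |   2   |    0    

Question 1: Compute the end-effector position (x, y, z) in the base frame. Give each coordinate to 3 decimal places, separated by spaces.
after link 1: o_1 = (-1.0000, 0.0000, 4.0000)
after link 2: o_2 = (-4.0000, -1.0000, 4.0000)
after link 3: o_3 = (-3.0000, -1.0000, 4.0000)
after link 4: o_4 = (-1.5858, -4.0000, 5.4142)
after link 5: o_5 = (-1.5858, -3.0000, 5.4142)
after link 6: o_6 = (-5.1213, -1.0000, 8.9497)

-5.121 -1.000 8.950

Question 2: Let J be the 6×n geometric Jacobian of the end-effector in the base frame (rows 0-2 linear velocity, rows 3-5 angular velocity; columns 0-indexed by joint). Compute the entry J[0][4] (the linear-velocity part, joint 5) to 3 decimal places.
-2.121

axis z_4 = (-0.7071,-0.0000,0.7071); lever o_n−o_4 = (-3.5355,3.0000,3.5355)
cross product → J_v[:, 4] = (-2.1213,0.0000,-2.1213)
J_ω[:, 4] = z_4
entry J[0][4] = -2.1213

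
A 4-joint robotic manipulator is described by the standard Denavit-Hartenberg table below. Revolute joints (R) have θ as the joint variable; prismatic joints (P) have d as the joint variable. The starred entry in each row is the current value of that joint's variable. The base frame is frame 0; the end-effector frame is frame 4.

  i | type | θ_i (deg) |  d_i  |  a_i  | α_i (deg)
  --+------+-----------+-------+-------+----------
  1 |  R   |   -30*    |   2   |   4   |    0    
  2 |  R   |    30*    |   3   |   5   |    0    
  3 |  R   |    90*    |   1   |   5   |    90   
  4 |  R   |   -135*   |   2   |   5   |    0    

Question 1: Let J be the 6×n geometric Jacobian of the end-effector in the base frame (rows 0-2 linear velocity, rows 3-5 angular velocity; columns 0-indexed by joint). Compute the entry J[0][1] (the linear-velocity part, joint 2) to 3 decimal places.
-1.464

axis z_1 = (0.0000,0.0000,1.0000); lever o_n−o_1 = (7.0000,1.4645,0.4645)
cross product → J_v[:, 1] = (-1.4645,7.0000,0.0000)
J_ω[:, 1] = z_1
entry J[0][1] = -1.4645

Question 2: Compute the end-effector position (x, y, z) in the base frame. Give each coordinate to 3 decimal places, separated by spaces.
after link 1: o_1 = (3.4641, -2.0000, 2.0000)
after link 2: o_2 = (8.4641, -2.0000, 5.0000)
after link 3: o_3 = (8.4641, 3.0000, 6.0000)
after link 4: o_4 = (10.4641, -0.5355, 2.4645)

10.464 -0.536 2.464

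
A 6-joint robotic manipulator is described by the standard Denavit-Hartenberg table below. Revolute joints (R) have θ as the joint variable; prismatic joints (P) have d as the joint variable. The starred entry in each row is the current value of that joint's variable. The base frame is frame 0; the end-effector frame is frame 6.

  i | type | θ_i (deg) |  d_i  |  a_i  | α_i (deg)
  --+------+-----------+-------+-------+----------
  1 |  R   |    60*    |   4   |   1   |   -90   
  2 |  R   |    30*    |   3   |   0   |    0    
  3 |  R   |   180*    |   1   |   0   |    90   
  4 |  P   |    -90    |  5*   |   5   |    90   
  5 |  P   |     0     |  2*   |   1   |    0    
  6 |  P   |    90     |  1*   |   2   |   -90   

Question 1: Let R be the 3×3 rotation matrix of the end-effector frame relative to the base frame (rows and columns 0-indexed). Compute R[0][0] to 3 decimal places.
End-effector x-axis (col 0 of R) = (-0.2500,-0.4330,-0.8660)
R[0][0] = -0.2500

-0.250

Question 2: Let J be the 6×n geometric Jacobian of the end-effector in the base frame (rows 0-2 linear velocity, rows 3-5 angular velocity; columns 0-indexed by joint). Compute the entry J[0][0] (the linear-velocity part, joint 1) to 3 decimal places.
axis z_0 = ẑ; lever o_n−o_0 = (1.7811,-0.9151,-3.5622)
cross product → J_v[:, 0] = (0.9151,1.7811,-0.0000)
J_ω[:, 0] = z_0
entry J[0][0] = 0.9151

0.915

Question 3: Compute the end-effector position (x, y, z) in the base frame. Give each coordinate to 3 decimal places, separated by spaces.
after link 1: o_1 = (0.5000, 0.8660, 4.0000)
after link 2: o_2 = (-2.0981, 2.3660, 4.0000)
after link 3: o_3 = (-2.9641, 2.8660, 4.0000)
after link 4: o_4 = (0.1160, -1.7990, -0.3301)
after link 5: o_5 = (1.8481, -0.7990, -1.3301)
after link 6: o_6 = (1.7811, -0.9151, -3.5622)

1.781 -0.915 -3.562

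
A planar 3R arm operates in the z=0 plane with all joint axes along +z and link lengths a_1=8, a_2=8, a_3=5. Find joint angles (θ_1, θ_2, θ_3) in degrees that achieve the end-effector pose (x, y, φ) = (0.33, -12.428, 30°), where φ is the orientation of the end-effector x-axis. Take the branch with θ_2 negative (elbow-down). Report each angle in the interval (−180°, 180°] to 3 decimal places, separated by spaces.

wrist centre = target − a_3·(cos φ, sin φ) = (-4.0001, -14.9280)
cos θ_2 = (238.8462−8²−8²)/(2·8·8) = 0.8660; θ_2 = -30.0045° (elbow-down)
β = atan2(-14.9280,-4.0001) = -105.0006°; ψ = atan2(-4.0005,14.9279) = -15.0023°
θ_1 = β − ψ = -89.9984°
θ_3 = φ − θ_1 − θ_2 = 150.0029° (wrapped to (-180°,180°])

-89.998 -30.005 150.003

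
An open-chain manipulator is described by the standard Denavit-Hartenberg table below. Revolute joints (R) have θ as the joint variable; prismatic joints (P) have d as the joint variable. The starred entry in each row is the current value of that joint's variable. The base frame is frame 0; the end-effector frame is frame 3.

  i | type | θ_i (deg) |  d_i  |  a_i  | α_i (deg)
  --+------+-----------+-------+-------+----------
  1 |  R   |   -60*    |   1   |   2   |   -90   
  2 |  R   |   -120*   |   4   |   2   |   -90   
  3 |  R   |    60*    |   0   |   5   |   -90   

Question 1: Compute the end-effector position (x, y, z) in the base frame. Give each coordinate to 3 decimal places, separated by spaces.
after link 1: o_1 = (1.0000, -1.7321, 1.0000)
after link 2: o_2 = (3.9641, 1.1340, 2.7321)
after link 3: o_3 = (-0.4109, 0.0514, 4.8971)

-0.411 0.051 4.897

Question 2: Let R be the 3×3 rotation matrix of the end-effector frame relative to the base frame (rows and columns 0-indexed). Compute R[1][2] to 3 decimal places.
-0.625

End-effector z-axis (col 2 of R) = (-0.2165,-0.6250,-0.7500)
R[1][2] = -0.6250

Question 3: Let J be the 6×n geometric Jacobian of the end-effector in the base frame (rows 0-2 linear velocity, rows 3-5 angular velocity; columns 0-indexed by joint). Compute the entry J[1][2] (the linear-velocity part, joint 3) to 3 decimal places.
-3.125

axis z_2 = (0.4330,-0.7500,0.5000); lever o_n−o_2 = (-4.3750,-1.0825,2.1651)
cross product → J_v[:, 2] = (-1.0825,-3.1250,-3.7500)
J_ω[:, 2] = z_2
entry J[1][2] = -3.1250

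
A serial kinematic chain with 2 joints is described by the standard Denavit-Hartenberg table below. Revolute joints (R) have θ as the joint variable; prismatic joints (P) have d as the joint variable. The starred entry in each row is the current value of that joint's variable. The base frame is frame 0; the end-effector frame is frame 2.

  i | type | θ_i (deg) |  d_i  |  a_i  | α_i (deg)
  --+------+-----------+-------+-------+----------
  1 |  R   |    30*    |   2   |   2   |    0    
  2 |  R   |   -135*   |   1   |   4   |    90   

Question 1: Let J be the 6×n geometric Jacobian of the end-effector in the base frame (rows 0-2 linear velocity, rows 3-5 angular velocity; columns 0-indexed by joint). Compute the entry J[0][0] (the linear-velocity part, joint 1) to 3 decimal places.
axis z_0 = ẑ; lever o_n−o_0 = (0.6968,-2.8637,3.0000)
cross product → J_v[:, 0] = (2.8637,0.6968,-0.0000)
J_ω[:, 0] = z_0
entry J[0][0] = 2.8637

2.864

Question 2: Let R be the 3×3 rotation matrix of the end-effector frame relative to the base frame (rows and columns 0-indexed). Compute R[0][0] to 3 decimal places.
-0.259

End-effector x-axis (col 0 of R) = (-0.2588,-0.9659,0.0000)
R[0][0] = -0.2588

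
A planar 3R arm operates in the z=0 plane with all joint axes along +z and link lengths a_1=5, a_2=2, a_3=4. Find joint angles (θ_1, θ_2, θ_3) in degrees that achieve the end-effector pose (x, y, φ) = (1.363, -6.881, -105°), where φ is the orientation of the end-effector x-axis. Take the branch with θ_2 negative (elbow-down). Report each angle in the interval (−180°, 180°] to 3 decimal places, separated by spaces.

-29.999 -135.008 60.007

wrist centre = target − a_3·(cos φ, sin φ) = (2.3983, -3.0173)
cos θ_2 = (14.8558−5²−2²)/(2·5·2) = -0.7072; θ_2 = -135.0083° (elbow-down)
β = atan2(-3.0173,2.3983) = -51.5208°; ψ = atan2(-1.4140,3.5856) = -21.5223°
θ_1 = β − ψ = -29.9986°
θ_3 = φ − θ_1 − θ_2 = 60.0069° (wrapped to (-180°,180°])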